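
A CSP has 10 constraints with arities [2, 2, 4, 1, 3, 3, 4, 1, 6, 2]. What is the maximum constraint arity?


The arities are: 2, 2, 4, 1, 3, 3, 4, 1, 6, 2.
Scan for the maximum value.
Maximum arity = 6.

6


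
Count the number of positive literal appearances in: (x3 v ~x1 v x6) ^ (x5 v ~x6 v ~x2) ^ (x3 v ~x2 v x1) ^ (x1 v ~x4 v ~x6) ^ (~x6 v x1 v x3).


Scan each clause for unnegated literals.
Clause 1: 2 positive; Clause 2: 1 positive; Clause 3: 2 positive; Clause 4: 1 positive; Clause 5: 2 positive.
Total positive literal occurrences = 8.

8


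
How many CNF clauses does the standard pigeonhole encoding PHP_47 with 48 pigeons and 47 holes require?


The PHP encoding has two parts:
1) At-least-one-hole clauses: 48 (one per pigeon, each with 47 literals).
2) At-most-one-pigeon-per-hole clauses: 47 holes * C(48,2) = 47 * 1128 = 53016.
Total clauses = 48 + 53016 = 53064.

53064


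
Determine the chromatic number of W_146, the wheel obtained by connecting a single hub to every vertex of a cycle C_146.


W_146 consists of the cycle C_146 together with a hub vertex adjacent to every cycle vertex.
The cycle C_146 needs 2 colors (even cycle -> 2).
The hub is adjacent to every cycle vertex, so it must receive a new color distinct from all of them.
Chromatic number = 2 + 1 = 3.

3


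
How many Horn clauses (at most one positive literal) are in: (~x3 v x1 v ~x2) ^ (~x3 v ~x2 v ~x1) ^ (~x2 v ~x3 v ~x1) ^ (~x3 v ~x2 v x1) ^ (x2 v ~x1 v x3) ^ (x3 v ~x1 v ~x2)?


A Horn clause has at most one positive literal.
Clause 1: 1 positive lit(s) -> Horn
Clause 2: 0 positive lit(s) -> Horn
Clause 3: 0 positive lit(s) -> Horn
Clause 4: 1 positive lit(s) -> Horn
Clause 5: 2 positive lit(s) -> not Horn
Clause 6: 1 positive lit(s) -> Horn
Total Horn clauses = 5.

5


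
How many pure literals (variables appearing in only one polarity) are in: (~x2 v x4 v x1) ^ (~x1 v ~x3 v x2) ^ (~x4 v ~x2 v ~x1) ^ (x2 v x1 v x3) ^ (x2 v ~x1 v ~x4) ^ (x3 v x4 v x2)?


A pure literal appears in only one polarity across all clauses.
No pure literals found.
Count = 0.

0


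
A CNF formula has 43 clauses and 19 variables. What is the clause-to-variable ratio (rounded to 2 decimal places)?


Clause-to-variable ratio = clauses / variables.
43 / 19 = 2.26.

2.26


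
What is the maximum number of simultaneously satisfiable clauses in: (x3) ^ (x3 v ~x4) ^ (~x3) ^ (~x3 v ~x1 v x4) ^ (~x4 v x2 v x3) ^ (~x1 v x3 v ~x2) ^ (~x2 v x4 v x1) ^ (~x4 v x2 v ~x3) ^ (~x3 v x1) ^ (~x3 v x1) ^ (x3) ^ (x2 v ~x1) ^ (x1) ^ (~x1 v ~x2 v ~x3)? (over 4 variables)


Enumerate all 16 truth assignments.
For each, count how many of the 14 clauses are satisfied.
The formula is not fully satisfiable, so the maximum is below 14.
Maximum simultaneously satisfiable clauses = 12.

12


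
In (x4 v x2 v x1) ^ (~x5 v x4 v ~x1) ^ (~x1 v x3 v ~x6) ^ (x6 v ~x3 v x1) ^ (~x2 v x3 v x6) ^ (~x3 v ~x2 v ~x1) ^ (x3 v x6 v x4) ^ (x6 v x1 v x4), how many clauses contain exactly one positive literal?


A definite clause has exactly one positive literal.
Clause 1: 3 positive -> not definite
Clause 2: 1 positive -> definite
Clause 3: 1 positive -> definite
Clause 4: 2 positive -> not definite
Clause 5: 2 positive -> not definite
Clause 6: 0 positive -> not definite
Clause 7: 3 positive -> not definite
Clause 8: 3 positive -> not definite
Definite clause count = 2.

2


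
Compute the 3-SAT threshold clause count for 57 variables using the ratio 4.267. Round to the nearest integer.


The 3-SAT phase transition occurs at approximately 4.267 clauses per variable.
m = 4.267 * 57 = 243.219.
Rounded to nearest integer: 243.

243


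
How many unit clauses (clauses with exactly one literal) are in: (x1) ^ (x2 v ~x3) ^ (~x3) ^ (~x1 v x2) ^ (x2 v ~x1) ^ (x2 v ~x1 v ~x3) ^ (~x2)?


A unit clause contains exactly one literal.
Unit clauses found: (x1), (~x3), (~x2).
Count = 3.

3


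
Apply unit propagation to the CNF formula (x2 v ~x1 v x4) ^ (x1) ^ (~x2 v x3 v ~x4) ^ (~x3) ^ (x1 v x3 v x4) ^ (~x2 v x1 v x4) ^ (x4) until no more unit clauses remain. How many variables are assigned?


Unit propagation repeatedly assigns the literal in any unit clause, then simplifies.
Assignments in order: x1 = T, x3 = F, x4 = T, x2 = F.
No further unit clauses remain.
Total variables assigned = 4.

4


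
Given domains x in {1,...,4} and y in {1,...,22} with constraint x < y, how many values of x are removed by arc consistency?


For the constraint x < y, x needs a supporting value in y's domain.
x can be at most 21 (one less than y's maximum).
Valid x values from domain: 4 out of 4.
Pruned = 4 - 4 = 0.

0


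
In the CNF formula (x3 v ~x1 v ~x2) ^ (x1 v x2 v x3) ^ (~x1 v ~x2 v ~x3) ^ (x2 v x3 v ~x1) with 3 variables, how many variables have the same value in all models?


Find all satisfying assignments: 4 model(s).
Check which variables have the same value in every model.
No variable is fixed across all models.
Backbone size = 0.

0


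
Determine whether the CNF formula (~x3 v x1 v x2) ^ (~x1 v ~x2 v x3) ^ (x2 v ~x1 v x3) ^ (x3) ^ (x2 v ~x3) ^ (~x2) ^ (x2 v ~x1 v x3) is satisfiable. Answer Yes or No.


Check all 8 possible truth assignments.
Number of satisfying assignments found: 0.
The formula is unsatisfiable.

No


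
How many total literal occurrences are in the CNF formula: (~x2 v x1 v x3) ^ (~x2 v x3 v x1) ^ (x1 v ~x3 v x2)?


Clause lengths: 3, 3, 3.
Sum = 3 + 3 + 3 = 9.

9


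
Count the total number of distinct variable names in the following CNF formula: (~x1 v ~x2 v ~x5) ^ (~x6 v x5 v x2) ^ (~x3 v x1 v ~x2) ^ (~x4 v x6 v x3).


Identify each distinct variable in the formula.
Variables found: x1, x2, x3, x4, x5, x6.
Total distinct variables = 6.

6


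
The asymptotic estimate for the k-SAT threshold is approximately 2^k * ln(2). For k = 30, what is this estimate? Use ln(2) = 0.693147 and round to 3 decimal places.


Using the asymptotic formula: threshold ~ 2^k * ln(2).
2^30 = 1073741824.
1073741824 * 0.693147 = 744260924.08.

744260924.08


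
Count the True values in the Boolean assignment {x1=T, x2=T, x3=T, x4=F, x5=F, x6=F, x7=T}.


The weight is the number of variables assigned True.
True variables: x1, x2, x3, x7.
Weight = 4.

4


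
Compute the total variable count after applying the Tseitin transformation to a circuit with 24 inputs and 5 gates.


The Tseitin transformation introduces one auxiliary variable per gate.
Total variables = inputs + gates = 24 + 5 = 29.

29


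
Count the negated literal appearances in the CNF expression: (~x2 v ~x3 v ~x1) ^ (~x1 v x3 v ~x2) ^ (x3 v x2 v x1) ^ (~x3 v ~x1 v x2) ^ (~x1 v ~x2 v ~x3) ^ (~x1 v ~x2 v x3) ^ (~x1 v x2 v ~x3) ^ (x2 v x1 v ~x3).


Scan each clause for negated literals.
Clause 1: 3 negative; Clause 2: 2 negative; Clause 3: 0 negative; Clause 4: 2 negative; Clause 5: 3 negative; Clause 6: 2 negative; Clause 7: 2 negative; Clause 8: 1 negative.
Total negative literal occurrences = 15.

15


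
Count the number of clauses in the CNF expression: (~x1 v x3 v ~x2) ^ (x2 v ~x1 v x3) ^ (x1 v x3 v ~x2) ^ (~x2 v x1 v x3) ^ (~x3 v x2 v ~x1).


Each group enclosed in parentheses joined by ^ is one clause.
Counting the conjuncts: 5 clauses.

5


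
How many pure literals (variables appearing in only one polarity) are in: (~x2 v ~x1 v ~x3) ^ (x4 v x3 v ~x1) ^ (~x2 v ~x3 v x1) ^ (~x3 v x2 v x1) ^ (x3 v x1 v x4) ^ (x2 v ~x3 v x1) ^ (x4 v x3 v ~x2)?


A pure literal appears in only one polarity across all clauses.
Pure literals: x4 (positive only).
Count = 1.

1


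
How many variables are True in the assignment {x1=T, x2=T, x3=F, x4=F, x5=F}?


The weight is the number of variables assigned True.
True variables: x1, x2.
Weight = 2.

2


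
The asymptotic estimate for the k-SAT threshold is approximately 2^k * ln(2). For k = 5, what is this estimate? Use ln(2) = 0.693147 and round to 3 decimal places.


Using the asymptotic formula: threshold ~ 2^k * ln(2).
2^5 = 32.
32 * 0.693147 = 22.181.

22.181


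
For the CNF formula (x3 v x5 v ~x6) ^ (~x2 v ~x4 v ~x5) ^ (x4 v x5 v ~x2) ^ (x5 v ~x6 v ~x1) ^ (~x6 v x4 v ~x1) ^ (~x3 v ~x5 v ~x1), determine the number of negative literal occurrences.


Scan each clause for negated literals.
Clause 1: 1 negative; Clause 2: 3 negative; Clause 3: 1 negative; Clause 4: 2 negative; Clause 5: 2 negative; Clause 6: 3 negative.
Total negative literal occurrences = 12.

12


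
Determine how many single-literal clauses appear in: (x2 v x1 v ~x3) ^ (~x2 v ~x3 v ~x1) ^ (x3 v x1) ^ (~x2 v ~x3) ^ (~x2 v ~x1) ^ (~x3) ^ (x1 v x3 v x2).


A unit clause contains exactly one literal.
Unit clauses found: (~x3).
Count = 1.

1


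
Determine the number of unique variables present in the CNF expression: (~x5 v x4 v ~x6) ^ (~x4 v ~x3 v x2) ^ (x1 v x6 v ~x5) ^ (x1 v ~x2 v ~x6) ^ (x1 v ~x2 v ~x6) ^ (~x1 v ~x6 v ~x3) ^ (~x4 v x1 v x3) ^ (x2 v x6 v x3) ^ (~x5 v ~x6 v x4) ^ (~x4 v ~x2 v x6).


Identify each distinct variable in the formula.
Variables found: x1, x2, x3, x4, x5, x6.
Total distinct variables = 6.

6


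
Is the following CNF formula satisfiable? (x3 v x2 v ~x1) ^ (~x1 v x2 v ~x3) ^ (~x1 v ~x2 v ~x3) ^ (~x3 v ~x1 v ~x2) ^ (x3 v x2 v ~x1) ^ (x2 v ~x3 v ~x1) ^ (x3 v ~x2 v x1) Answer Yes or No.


Check all 8 possible truth assignments.
Number of satisfying assignments found: 4.
The formula is satisfiable.

Yes


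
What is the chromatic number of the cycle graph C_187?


An odd cycle cannot be 2-colored: alternating two colors around the cycle returns to the start with a conflict.
Since 187 is odd, three colors are required (and three suffice).
Chromatic number = 3.

3


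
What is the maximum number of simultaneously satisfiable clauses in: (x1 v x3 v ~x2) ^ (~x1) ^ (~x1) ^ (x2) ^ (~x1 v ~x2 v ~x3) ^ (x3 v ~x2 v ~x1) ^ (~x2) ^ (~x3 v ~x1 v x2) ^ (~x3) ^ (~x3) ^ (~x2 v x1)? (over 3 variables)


Enumerate all 8 truth assignments.
For each, count how many of the 11 clauses are satisfied.
The formula is not fully satisfiable, so the maximum is below 11.
Maximum simultaneously satisfiable clauses = 10.

10


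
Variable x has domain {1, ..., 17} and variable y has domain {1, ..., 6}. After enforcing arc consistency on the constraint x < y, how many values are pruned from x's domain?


For the constraint x < y, x needs a supporting value in y's domain.
x can be at most 5 (one less than y's maximum).
Valid x values from domain: 5 out of 17.
Pruned = 17 - 5 = 12.

12


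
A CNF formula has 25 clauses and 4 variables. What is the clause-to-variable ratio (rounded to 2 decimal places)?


Clause-to-variable ratio = clauses / variables.
25 / 4 = 6.25.

6.25


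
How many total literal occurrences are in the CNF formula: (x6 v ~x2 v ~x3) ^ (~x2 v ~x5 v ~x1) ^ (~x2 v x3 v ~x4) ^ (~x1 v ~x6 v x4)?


Clause lengths: 3, 3, 3, 3.
Sum = 3 + 3 + 3 + 3 = 12.

12


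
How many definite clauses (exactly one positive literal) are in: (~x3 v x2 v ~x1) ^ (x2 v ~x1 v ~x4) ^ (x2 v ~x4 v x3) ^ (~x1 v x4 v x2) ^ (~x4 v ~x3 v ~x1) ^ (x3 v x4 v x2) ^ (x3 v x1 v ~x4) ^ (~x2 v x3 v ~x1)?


A definite clause has exactly one positive literal.
Clause 1: 1 positive -> definite
Clause 2: 1 positive -> definite
Clause 3: 2 positive -> not definite
Clause 4: 2 positive -> not definite
Clause 5: 0 positive -> not definite
Clause 6: 3 positive -> not definite
Clause 7: 2 positive -> not definite
Clause 8: 1 positive -> definite
Definite clause count = 3.

3


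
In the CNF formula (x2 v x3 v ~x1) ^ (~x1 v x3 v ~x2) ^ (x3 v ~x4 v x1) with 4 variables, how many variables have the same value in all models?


Find all satisfying assignments: 10 model(s).
Check which variables have the same value in every model.
No variable is fixed across all models.
Backbone size = 0.

0


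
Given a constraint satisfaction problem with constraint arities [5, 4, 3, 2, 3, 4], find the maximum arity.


The arities are: 5, 4, 3, 2, 3, 4.
Scan for the maximum value.
Maximum arity = 5.

5


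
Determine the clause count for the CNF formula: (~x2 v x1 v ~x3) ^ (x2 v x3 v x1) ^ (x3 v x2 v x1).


Each group enclosed in parentheses joined by ^ is one clause.
Counting the conjuncts: 3 clauses.

3


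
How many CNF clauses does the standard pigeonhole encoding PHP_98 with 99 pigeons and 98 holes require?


The PHP encoding has two parts:
1) At-least-one-hole clauses: 99 (one per pigeon, each with 98 literals).
2) At-most-one-pigeon-per-hole clauses: 98 holes * C(99,2) = 98 * 4851 = 475398.
Total clauses = 99 + 475398 = 475497.

475497


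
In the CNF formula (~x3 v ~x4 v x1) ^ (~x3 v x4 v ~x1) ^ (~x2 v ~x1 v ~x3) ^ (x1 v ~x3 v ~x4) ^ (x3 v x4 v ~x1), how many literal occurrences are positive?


Scan each clause for unnegated literals.
Clause 1: 1 positive; Clause 2: 1 positive; Clause 3: 0 positive; Clause 4: 1 positive; Clause 5: 2 positive.
Total positive literal occurrences = 5.

5


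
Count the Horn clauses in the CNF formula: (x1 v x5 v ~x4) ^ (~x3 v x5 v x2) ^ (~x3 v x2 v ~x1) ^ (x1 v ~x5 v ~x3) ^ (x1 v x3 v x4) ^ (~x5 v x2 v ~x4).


A Horn clause has at most one positive literal.
Clause 1: 2 positive lit(s) -> not Horn
Clause 2: 2 positive lit(s) -> not Horn
Clause 3: 1 positive lit(s) -> Horn
Clause 4: 1 positive lit(s) -> Horn
Clause 5: 3 positive lit(s) -> not Horn
Clause 6: 1 positive lit(s) -> Horn
Total Horn clauses = 3.

3


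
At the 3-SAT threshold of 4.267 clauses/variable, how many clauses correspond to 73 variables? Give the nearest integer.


The 3-SAT phase transition occurs at approximately 4.267 clauses per variable.
m = 4.267 * 73 = 311.491.
Rounded to nearest integer: 311.

311


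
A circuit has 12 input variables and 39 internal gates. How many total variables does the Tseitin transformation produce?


The Tseitin transformation introduces one auxiliary variable per gate.
Total variables = inputs + gates = 12 + 39 = 51.

51


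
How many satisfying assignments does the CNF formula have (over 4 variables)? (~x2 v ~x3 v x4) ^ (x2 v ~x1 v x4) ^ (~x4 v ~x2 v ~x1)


Enumerate all 16 truth assignments over 4 variables.
Test each against every clause.
Satisfying assignments found: 10.

10


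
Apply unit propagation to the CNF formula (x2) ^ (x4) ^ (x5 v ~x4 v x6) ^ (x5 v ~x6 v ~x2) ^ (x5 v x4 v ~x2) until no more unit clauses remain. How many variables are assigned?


Unit propagation repeatedly assigns the literal in any unit clause, then simplifies.
Assignments in order: x2 = T, x4 = T.
No further unit clauses remain.
Total variables assigned = 2.

2


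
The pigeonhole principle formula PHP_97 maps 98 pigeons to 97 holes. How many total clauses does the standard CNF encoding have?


The PHP encoding has two parts:
1) At-least-one-hole clauses: 98 (one per pigeon, each with 97 literals).
2) At-most-one-pigeon-per-hole clauses: 97 holes * C(98,2) = 97 * 4753 = 461041.
Total clauses = 98 + 461041 = 461139.

461139


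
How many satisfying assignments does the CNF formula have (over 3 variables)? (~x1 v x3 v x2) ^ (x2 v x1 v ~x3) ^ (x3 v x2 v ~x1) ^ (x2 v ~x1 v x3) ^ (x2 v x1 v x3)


Enumerate all 8 truth assignments over 3 variables.
Test each against every clause.
Satisfying assignments found: 5.

5


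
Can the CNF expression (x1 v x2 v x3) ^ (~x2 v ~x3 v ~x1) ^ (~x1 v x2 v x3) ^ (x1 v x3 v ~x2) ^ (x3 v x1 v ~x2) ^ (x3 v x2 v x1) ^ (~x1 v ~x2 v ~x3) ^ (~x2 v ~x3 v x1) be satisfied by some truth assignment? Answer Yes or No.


Check all 8 possible truth assignments.
Number of satisfying assignments found: 3.
The formula is satisfiable.

Yes


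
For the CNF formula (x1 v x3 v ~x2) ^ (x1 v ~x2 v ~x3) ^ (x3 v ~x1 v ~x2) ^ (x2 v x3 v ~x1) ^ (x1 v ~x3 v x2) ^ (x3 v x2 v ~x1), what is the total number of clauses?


Each group enclosed in parentheses joined by ^ is one clause.
Counting the conjuncts: 6 clauses.

6


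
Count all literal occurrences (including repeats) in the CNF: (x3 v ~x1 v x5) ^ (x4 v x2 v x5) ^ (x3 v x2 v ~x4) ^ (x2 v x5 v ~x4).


Clause lengths: 3, 3, 3, 3.
Sum = 3 + 3 + 3 + 3 = 12.

12


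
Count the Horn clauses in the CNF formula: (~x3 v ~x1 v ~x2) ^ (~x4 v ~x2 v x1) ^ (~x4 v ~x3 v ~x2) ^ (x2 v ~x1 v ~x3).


A Horn clause has at most one positive literal.
Clause 1: 0 positive lit(s) -> Horn
Clause 2: 1 positive lit(s) -> Horn
Clause 3: 0 positive lit(s) -> Horn
Clause 4: 1 positive lit(s) -> Horn
Total Horn clauses = 4.

4


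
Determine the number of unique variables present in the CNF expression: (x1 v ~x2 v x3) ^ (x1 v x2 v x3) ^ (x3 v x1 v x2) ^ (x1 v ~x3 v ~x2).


Identify each distinct variable in the formula.
Variables found: x1, x2, x3.
Total distinct variables = 3.

3


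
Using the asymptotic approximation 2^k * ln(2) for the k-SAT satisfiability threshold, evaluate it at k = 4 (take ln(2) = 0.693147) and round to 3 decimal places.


Using the asymptotic formula: threshold ~ 2^k * ln(2).
2^4 = 16.
16 * 0.693147 = 11.09.

11.09


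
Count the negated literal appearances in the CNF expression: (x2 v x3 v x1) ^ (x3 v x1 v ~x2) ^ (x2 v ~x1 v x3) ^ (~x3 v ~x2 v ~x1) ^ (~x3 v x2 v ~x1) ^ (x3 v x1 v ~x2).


Scan each clause for negated literals.
Clause 1: 0 negative; Clause 2: 1 negative; Clause 3: 1 negative; Clause 4: 3 negative; Clause 5: 2 negative; Clause 6: 1 negative.
Total negative literal occurrences = 8.

8


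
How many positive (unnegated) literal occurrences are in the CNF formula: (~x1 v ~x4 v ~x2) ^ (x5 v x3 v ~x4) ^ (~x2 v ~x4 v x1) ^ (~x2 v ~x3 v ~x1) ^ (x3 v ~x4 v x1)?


Scan each clause for unnegated literals.
Clause 1: 0 positive; Clause 2: 2 positive; Clause 3: 1 positive; Clause 4: 0 positive; Clause 5: 2 positive.
Total positive literal occurrences = 5.

5


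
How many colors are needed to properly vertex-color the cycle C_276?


A cycle on an even number of vertices is bipartite: alternate two colors around the cycle.
Since 276 is even, two colors suffice, and at least two are needed because the graph has edges.
Chromatic number = 2.

2


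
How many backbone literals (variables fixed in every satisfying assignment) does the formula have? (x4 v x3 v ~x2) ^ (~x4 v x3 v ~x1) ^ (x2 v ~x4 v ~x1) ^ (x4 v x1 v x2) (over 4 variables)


Find all satisfying assignments: 9 model(s).
Check which variables have the same value in every model.
No variable is fixed across all models.
Backbone size = 0.

0


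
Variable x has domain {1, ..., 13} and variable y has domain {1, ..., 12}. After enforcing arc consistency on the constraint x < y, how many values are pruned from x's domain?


For the constraint x < y, x needs a supporting value in y's domain.
x can be at most 11 (one less than y's maximum).
Valid x values from domain: 11 out of 13.
Pruned = 13 - 11 = 2.

2


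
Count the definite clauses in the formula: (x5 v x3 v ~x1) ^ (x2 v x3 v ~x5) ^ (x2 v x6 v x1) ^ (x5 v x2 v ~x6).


A definite clause has exactly one positive literal.
Clause 1: 2 positive -> not definite
Clause 2: 2 positive -> not definite
Clause 3: 3 positive -> not definite
Clause 4: 2 positive -> not definite
Definite clause count = 0.

0


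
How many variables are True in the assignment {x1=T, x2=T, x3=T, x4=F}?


The weight is the number of variables assigned True.
True variables: x1, x2, x3.
Weight = 3.

3


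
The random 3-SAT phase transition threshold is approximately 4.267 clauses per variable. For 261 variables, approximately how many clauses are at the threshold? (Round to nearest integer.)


The 3-SAT phase transition occurs at approximately 4.267 clauses per variable.
m = 4.267 * 261 = 1113.687.
Rounded to nearest integer: 1114.

1114


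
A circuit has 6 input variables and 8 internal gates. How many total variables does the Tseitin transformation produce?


The Tseitin transformation introduces one auxiliary variable per gate.
Total variables = inputs + gates = 6 + 8 = 14.

14


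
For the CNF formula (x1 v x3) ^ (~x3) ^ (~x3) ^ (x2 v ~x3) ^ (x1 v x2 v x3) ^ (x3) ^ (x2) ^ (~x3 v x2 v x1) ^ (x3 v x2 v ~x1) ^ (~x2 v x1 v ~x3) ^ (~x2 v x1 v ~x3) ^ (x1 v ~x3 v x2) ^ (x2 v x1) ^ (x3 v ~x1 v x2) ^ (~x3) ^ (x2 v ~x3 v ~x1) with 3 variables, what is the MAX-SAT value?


Enumerate all 8 truth assignments.
For each, count how many of the 16 clauses are satisfied.
The formula is not fully satisfiable, so the maximum is below 16.
Maximum simultaneously satisfiable clauses = 15.

15


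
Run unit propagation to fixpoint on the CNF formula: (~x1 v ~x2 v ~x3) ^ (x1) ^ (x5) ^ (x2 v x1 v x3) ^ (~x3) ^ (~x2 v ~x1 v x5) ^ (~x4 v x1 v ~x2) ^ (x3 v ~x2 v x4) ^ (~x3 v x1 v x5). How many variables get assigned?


Unit propagation repeatedly assigns the literal in any unit clause, then simplifies.
Assignments in order: x1 = T, x5 = T, x3 = F.
No further unit clauses remain.
Total variables assigned = 3.

3


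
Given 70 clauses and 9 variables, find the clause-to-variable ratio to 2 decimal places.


Clause-to-variable ratio = clauses / variables.
70 / 9 = 7.78.

7.78


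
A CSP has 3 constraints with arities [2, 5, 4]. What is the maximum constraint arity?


The arities are: 2, 5, 4.
Scan for the maximum value.
Maximum arity = 5.

5


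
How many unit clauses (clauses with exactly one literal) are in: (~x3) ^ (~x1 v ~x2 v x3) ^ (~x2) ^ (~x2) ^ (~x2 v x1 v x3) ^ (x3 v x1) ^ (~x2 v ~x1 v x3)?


A unit clause contains exactly one literal.
Unit clauses found: (~x3), (~x2), (~x2).
Count = 3.

3


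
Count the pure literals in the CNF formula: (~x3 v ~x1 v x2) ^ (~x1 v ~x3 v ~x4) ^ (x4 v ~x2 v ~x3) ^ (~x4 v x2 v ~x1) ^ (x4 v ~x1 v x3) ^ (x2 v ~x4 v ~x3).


A pure literal appears in only one polarity across all clauses.
Pure literals: x1 (negative only).
Count = 1.

1


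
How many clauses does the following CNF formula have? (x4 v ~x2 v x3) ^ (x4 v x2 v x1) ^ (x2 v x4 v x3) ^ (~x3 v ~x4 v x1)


Each group enclosed in parentheses joined by ^ is one clause.
Counting the conjuncts: 4 clauses.

4


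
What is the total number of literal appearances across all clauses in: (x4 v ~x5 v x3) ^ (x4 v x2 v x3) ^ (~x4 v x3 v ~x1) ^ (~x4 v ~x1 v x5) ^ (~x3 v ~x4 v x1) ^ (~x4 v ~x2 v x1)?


Clause lengths: 3, 3, 3, 3, 3, 3.
Sum = 3 + 3 + 3 + 3 + 3 + 3 = 18.

18


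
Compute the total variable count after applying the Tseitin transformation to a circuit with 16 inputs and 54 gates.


The Tseitin transformation introduces one auxiliary variable per gate.
Total variables = inputs + gates = 16 + 54 = 70.

70


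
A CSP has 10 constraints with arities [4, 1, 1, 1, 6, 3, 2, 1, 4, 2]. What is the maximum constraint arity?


The arities are: 4, 1, 1, 1, 6, 3, 2, 1, 4, 2.
Scan for the maximum value.
Maximum arity = 6.

6


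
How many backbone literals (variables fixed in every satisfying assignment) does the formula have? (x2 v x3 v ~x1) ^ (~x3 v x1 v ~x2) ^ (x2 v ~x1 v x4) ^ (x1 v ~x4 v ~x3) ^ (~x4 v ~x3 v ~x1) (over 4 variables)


Find all satisfying assignments: 8 model(s).
Check which variables have the same value in every model.
No variable is fixed across all models.
Backbone size = 0.

0


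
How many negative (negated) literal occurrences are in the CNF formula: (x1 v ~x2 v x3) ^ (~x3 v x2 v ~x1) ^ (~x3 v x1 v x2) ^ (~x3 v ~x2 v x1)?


Scan each clause for negated literals.
Clause 1: 1 negative; Clause 2: 2 negative; Clause 3: 1 negative; Clause 4: 2 negative.
Total negative literal occurrences = 6.

6


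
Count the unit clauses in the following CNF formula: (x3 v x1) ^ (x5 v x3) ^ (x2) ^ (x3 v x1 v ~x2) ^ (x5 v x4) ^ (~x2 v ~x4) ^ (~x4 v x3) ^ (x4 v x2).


A unit clause contains exactly one literal.
Unit clauses found: (x2).
Count = 1.

1


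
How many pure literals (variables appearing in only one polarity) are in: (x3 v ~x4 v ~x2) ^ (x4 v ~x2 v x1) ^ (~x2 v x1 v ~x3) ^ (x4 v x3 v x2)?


A pure literal appears in only one polarity across all clauses.
Pure literals: x1 (positive only).
Count = 1.

1


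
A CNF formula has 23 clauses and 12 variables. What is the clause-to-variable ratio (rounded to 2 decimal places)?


Clause-to-variable ratio = clauses / variables.
23 / 12 = 1.92.

1.92


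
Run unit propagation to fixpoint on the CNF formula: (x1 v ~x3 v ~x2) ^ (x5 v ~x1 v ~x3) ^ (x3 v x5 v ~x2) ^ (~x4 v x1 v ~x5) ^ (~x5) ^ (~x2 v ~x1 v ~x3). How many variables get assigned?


Unit propagation repeatedly assigns the literal in any unit clause, then simplifies.
Assignments in order: x5 = F.
No further unit clauses remain.
Total variables assigned = 1.

1


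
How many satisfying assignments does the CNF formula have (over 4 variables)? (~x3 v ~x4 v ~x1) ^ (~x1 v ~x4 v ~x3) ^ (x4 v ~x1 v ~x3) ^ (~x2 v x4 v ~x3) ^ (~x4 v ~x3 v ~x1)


Enumerate all 16 truth assignments over 4 variables.
Test each against every clause.
Satisfying assignments found: 11.

11


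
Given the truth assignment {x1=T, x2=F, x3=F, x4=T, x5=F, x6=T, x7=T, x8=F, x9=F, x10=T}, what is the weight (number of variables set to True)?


The weight is the number of variables assigned True.
True variables: x1, x4, x6, x7, x10.
Weight = 5.

5


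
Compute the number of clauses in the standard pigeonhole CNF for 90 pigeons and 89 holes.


The PHP encoding has two parts:
1) At-least-one-hole clauses: 90 (one per pigeon, each with 89 literals).
2) At-most-one-pigeon-per-hole clauses: 89 holes * C(90,2) = 89 * 4005 = 356445.
Total clauses = 90 + 356445 = 356535.

356535


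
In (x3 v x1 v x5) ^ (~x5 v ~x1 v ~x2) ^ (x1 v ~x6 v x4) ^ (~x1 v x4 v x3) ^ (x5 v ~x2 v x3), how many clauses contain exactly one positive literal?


A definite clause has exactly one positive literal.
Clause 1: 3 positive -> not definite
Clause 2: 0 positive -> not definite
Clause 3: 2 positive -> not definite
Clause 4: 2 positive -> not definite
Clause 5: 2 positive -> not definite
Definite clause count = 0.

0


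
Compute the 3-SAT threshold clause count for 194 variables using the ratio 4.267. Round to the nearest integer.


The 3-SAT phase transition occurs at approximately 4.267 clauses per variable.
m = 4.267 * 194 = 827.798.
Rounded to nearest integer: 828.

828


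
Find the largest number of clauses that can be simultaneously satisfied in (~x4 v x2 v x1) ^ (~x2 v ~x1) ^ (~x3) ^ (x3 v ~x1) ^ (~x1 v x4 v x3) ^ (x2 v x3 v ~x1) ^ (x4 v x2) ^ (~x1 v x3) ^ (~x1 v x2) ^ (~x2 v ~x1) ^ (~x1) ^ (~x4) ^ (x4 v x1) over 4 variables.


Enumerate all 16 truth assignments.
For each, count how many of the 13 clauses are satisfied.
The formula is not fully satisfiable, so the maximum is below 13.
Maximum simultaneously satisfiable clauses = 12.

12


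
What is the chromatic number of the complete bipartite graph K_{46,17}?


K_{46,17} is bipartite by definition: the two parts are independent sets, with every edge crossing between them.
Color all vertices in one part with color 1 and all vertices in the other part with color 2.
Since the graph has at least one edge, one color does not suffice.
Chromatic number = 2.

2


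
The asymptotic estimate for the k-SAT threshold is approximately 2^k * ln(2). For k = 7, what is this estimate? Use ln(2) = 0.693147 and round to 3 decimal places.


Using the asymptotic formula: threshold ~ 2^k * ln(2).
2^7 = 128.
128 * 0.693147 = 88.723.

88.723


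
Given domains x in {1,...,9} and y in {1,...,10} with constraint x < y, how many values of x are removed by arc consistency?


For the constraint x < y, x needs a supporting value in y's domain.
x can be at most 9 (one less than y's maximum).
Valid x values from domain: 9 out of 9.
Pruned = 9 - 9 = 0.

0


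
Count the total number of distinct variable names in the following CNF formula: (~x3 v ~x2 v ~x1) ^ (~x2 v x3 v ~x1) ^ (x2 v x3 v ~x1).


Identify each distinct variable in the formula.
Variables found: x1, x2, x3.
Total distinct variables = 3.

3


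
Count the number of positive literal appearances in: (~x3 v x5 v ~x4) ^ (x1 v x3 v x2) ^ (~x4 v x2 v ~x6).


Scan each clause for unnegated literals.
Clause 1: 1 positive; Clause 2: 3 positive; Clause 3: 1 positive.
Total positive literal occurrences = 5.

5


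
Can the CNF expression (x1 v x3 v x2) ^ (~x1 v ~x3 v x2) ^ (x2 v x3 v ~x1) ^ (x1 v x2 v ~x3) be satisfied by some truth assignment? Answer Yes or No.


Check all 8 possible truth assignments.
Number of satisfying assignments found: 4.
The formula is satisfiable.

Yes


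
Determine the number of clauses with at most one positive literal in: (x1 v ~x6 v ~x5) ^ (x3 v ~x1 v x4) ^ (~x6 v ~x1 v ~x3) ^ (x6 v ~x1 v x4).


A Horn clause has at most one positive literal.
Clause 1: 1 positive lit(s) -> Horn
Clause 2: 2 positive lit(s) -> not Horn
Clause 3: 0 positive lit(s) -> Horn
Clause 4: 2 positive lit(s) -> not Horn
Total Horn clauses = 2.

2


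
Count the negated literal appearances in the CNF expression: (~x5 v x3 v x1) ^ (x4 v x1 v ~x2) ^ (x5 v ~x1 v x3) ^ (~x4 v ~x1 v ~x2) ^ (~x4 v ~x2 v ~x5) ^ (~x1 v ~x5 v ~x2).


Scan each clause for negated literals.
Clause 1: 1 negative; Clause 2: 1 negative; Clause 3: 1 negative; Clause 4: 3 negative; Clause 5: 3 negative; Clause 6: 3 negative.
Total negative literal occurrences = 12.

12


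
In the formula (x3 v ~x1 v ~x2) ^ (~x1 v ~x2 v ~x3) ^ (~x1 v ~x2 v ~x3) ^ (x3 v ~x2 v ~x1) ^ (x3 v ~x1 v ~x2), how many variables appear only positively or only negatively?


A pure literal appears in only one polarity across all clauses.
Pure literals: x1 (negative only), x2 (negative only).
Count = 2.

2


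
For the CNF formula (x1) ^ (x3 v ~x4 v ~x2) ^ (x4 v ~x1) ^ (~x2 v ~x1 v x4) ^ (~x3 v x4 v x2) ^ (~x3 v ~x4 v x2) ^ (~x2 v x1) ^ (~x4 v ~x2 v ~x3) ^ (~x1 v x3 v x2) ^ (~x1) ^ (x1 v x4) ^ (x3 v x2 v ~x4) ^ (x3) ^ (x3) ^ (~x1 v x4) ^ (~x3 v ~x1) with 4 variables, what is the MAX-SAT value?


Enumerate all 16 truth assignments.
For each, count how many of the 16 clauses are satisfied.
The formula is not fully satisfiable, so the maximum is below 16.
Maximum simultaneously satisfiable clauses = 14.

14


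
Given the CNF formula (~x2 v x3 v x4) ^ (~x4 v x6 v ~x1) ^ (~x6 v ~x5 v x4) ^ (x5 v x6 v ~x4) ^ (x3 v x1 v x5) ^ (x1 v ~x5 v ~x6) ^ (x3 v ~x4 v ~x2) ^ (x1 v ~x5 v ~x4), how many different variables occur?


Identify each distinct variable in the formula.
Variables found: x1, x2, x3, x4, x5, x6.
Total distinct variables = 6.

6


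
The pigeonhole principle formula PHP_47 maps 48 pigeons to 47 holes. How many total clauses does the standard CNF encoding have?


The PHP encoding has two parts:
1) At-least-one-hole clauses: 48 (one per pigeon, each with 47 literals).
2) At-most-one-pigeon-per-hole clauses: 47 holes * C(48,2) = 47 * 1128 = 53016.
Total clauses = 48 + 53016 = 53064.

53064


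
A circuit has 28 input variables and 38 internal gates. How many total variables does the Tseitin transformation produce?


The Tseitin transformation introduces one auxiliary variable per gate.
Total variables = inputs + gates = 28 + 38 = 66.

66


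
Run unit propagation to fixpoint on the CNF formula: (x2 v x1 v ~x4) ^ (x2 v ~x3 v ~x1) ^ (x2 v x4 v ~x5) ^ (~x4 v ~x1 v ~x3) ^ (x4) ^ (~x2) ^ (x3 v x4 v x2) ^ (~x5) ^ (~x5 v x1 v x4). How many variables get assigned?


Unit propagation repeatedly assigns the literal in any unit clause, then simplifies.
Assignments in order: x4 = T, x2 = F, x1 = T, x3 = F, x5 = F.
No further unit clauses remain.
Total variables assigned = 5.

5


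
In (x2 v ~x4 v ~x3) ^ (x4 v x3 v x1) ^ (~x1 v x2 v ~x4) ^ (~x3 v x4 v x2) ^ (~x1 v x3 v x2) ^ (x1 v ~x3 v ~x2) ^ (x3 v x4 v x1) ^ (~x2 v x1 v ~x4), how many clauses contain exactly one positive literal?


A definite clause has exactly one positive literal.
Clause 1: 1 positive -> definite
Clause 2: 3 positive -> not definite
Clause 3: 1 positive -> definite
Clause 4: 2 positive -> not definite
Clause 5: 2 positive -> not definite
Clause 6: 1 positive -> definite
Clause 7: 3 positive -> not definite
Clause 8: 1 positive -> definite
Definite clause count = 4.

4


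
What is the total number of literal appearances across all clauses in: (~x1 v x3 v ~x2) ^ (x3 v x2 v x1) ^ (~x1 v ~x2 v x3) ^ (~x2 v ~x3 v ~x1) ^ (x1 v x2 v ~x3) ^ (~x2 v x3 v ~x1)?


Clause lengths: 3, 3, 3, 3, 3, 3.
Sum = 3 + 3 + 3 + 3 + 3 + 3 = 18.

18


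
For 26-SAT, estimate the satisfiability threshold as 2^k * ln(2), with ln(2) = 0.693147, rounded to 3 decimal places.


Using the asymptotic formula: threshold ~ 2^k * ln(2).
2^26 = 67108864.
67108864 * 0.693147 = 46516307.755.

46516307.755


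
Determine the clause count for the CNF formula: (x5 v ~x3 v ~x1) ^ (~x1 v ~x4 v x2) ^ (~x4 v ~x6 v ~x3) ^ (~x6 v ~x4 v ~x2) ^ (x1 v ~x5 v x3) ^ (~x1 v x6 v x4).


Each group enclosed in parentheses joined by ^ is one clause.
Counting the conjuncts: 6 clauses.

6


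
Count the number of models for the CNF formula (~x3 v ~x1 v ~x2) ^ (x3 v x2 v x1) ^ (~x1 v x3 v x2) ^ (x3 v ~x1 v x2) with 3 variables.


Enumerate all 8 truth assignments over 3 variables.
Test each against every clause.
Satisfying assignments found: 5.

5


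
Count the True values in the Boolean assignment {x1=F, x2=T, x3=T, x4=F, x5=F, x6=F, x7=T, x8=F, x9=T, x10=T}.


The weight is the number of variables assigned True.
True variables: x2, x3, x7, x9, x10.
Weight = 5.

5


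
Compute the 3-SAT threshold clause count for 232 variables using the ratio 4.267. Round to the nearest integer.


The 3-SAT phase transition occurs at approximately 4.267 clauses per variable.
m = 4.267 * 232 = 989.944.
Rounded to nearest integer: 990.

990


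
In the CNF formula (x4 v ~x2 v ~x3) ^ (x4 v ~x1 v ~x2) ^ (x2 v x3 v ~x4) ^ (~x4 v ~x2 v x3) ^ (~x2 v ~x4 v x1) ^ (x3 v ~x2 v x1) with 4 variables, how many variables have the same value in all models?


Find all satisfying assignments: 7 model(s).
Check which variables have the same value in every model.
No variable is fixed across all models.
Backbone size = 0.

0


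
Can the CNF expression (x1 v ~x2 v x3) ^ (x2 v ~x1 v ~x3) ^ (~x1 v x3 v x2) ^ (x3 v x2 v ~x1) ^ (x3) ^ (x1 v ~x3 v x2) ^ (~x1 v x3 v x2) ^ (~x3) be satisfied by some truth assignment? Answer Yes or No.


Check all 8 possible truth assignments.
Number of satisfying assignments found: 0.
The formula is unsatisfiable.

No


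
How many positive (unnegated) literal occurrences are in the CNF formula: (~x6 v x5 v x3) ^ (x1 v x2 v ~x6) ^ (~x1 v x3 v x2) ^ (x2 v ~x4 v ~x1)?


Scan each clause for unnegated literals.
Clause 1: 2 positive; Clause 2: 2 positive; Clause 3: 2 positive; Clause 4: 1 positive.
Total positive literal occurrences = 7.

7


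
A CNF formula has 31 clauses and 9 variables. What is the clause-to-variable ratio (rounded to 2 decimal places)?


Clause-to-variable ratio = clauses / variables.
31 / 9 = 3.44.

3.44


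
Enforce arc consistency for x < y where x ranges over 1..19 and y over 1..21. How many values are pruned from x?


For the constraint x < y, x needs a supporting value in y's domain.
x can be at most 20 (one less than y's maximum).
Valid x values from domain: 19 out of 19.
Pruned = 19 - 19 = 0.

0


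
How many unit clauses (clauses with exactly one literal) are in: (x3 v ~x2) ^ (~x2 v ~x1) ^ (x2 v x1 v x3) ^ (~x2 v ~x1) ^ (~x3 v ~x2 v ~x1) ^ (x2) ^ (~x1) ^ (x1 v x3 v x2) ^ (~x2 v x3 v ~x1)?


A unit clause contains exactly one literal.
Unit clauses found: (x2), (~x1).
Count = 2.

2


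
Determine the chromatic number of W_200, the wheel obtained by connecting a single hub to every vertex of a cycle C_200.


W_200 consists of the cycle C_200 together with a hub vertex adjacent to every cycle vertex.
The cycle C_200 needs 2 colors (even cycle -> 2).
The hub is adjacent to every cycle vertex, so it must receive a new color distinct from all of them.
Chromatic number = 2 + 1 = 3.

3


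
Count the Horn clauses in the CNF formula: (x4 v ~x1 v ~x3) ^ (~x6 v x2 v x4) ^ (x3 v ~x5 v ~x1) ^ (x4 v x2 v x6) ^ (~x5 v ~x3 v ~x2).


A Horn clause has at most one positive literal.
Clause 1: 1 positive lit(s) -> Horn
Clause 2: 2 positive lit(s) -> not Horn
Clause 3: 1 positive lit(s) -> Horn
Clause 4: 3 positive lit(s) -> not Horn
Clause 5: 0 positive lit(s) -> Horn
Total Horn clauses = 3.

3


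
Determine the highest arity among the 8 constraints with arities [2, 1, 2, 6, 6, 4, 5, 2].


The arities are: 2, 1, 2, 6, 6, 4, 5, 2.
Scan for the maximum value.
Maximum arity = 6.

6


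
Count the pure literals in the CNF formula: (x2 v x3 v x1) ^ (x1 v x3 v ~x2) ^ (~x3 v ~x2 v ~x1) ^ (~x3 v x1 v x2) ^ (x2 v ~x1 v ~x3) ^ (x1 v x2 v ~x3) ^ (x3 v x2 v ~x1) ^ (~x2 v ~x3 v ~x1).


A pure literal appears in only one polarity across all clauses.
No pure literals found.
Count = 0.

0


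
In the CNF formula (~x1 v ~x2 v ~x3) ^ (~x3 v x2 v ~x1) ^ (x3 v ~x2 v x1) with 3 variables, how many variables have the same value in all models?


Find all satisfying assignments: 5 model(s).
Check which variables have the same value in every model.
No variable is fixed across all models.
Backbone size = 0.

0


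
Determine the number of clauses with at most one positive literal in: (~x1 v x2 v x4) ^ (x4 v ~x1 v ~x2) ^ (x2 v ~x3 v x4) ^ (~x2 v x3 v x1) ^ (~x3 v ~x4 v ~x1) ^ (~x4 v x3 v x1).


A Horn clause has at most one positive literal.
Clause 1: 2 positive lit(s) -> not Horn
Clause 2: 1 positive lit(s) -> Horn
Clause 3: 2 positive lit(s) -> not Horn
Clause 4: 2 positive lit(s) -> not Horn
Clause 5: 0 positive lit(s) -> Horn
Clause 6: 2 positive lit(s) -> not Horn
Total Horn clauses = 2.

2


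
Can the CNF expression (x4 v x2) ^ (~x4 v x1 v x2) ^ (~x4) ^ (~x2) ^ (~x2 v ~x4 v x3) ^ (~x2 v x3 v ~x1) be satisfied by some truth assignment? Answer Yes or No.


Check all 16 possible truth assignments.
Number of satisfying assignments found: 0.
The formula is unsatisfiable.

No


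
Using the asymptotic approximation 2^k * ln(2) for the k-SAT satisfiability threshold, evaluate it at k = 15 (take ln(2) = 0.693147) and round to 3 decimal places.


Using the asymptotic formula: threshold ~ 2^k * ln(2).
2^15 = 32768.
32768 * 0.693147 = 22713.041.

22713.041


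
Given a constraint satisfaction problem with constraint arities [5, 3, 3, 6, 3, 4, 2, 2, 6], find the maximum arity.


The arities are: 5, 3, 3, 6, 3, 4, 2, 2, 6.
Scan for the maximum value.
Maximum arity = 6.

6


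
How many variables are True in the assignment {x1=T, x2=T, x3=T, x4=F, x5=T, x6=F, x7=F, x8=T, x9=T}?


The weight is the number of variables assigned True.
True variables: x1, x2, x3, x5, x8, x9.
Weight = 6.

6


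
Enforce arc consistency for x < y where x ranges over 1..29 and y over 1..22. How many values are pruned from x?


For the constraint x < y, x needs a supporting value in y's domain.
x can be at most 21 (one less than y's maximum).
Valid x values from domain: 21 out of 29.
Pruned = 29 - 21 = 8.

8


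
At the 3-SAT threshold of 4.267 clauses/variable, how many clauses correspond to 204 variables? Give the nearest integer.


The 3-SAT phase transition occurs at approximately 4.267 clauses per variable.
m = 4.267 * 204 = 870.468.
Rounded to nearest integer: 870.

870


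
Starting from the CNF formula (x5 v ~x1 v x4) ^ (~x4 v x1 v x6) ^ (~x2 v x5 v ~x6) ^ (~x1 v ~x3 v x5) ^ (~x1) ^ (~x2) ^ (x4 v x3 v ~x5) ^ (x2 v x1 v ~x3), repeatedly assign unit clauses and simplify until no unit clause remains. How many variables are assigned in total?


Unit propagation repeatedly assigns the literal in any unit clause, then simplifies.
Assignments in order: x1 = F, x2 = F, x3 = F.
No further unit clauses remain.
Total variables assigned = 3.

3


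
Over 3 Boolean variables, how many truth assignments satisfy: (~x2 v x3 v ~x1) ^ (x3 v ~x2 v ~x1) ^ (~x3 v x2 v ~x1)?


Enumerate all 8 truth assignments over 3 variables.
Test each against every clause.
Satisfying assignments found: 6.

6


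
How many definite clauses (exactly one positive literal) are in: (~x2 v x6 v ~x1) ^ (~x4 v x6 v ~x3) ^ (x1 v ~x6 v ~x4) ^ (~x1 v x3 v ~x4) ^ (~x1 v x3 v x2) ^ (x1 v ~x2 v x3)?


A definite clause has exactly one positive literal.
Clause 1: 1 positive -> definite
Clause 2: 1 positive -> definite
Clause 3: 1 positive -> definite
Clause 4: 1 positive -> definite
Clause 5: 2 positive -> not definite
Clause 6: 2 positive -> not definite
Definite clause count = 4.

4
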